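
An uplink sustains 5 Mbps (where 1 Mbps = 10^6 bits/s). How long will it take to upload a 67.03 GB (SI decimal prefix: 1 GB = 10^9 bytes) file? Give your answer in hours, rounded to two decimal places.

67.03 GB = 67,030,000,000 bytes = 536,240,000,000 bits
5 Mbps = 5,000,000 bits/s
time = 536,240,000,000 / 5,000,000 = 107,248.0000 s
107,248.0000 s / 3600 = 29.79 hours

29.79 hours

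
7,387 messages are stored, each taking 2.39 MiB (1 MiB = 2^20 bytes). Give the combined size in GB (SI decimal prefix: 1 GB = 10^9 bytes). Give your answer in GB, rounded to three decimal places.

18.513 GB

Total = 7,387 × 2.39 MiB = 17654.93 MiB
= 17654.93 × 1,048,576 bytes = 18,512,535,879.68 bytes
1 GB = 1,000,000,000 bytes
18,512,535,879.68 / 1,000,000,000 = 18.513 GB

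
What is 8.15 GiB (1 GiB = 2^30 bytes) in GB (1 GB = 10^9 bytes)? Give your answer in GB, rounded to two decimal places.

8.15 GiB = 8.15 × 2^30 bytes = 8,750,995,865.6 bytes
1 GB = 10^9 bytes = 1,000,000,000 bytes
8,750,995,865.6 / 1,000,000,000 = 8.75 GB

8.75 GB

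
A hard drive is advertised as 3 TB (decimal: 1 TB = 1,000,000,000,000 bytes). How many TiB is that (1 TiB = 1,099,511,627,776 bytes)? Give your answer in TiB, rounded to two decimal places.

2.73 TiB

3 TB = 3 × 10^12 bytes = 3,000,000,000,000 bytes
1 TiB = 2^40 bytes = 1,099,511,627,776 bytes
3,000,000,000,000 / 1,099,511,627,776 = 2.73 TiB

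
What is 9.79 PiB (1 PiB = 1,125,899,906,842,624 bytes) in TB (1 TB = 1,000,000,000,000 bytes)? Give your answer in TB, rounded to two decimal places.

11,022.56 TB

9.79 PiB = 9.79 × 2^50 bytes = 11,022,560,087,989,288.96 bytes
1 TB = 10^12 bytes = 1,000,000,000,000 bytes
11,022,560,087,989,288.96 / 1,000,000,000,000 = 11,022.56 TB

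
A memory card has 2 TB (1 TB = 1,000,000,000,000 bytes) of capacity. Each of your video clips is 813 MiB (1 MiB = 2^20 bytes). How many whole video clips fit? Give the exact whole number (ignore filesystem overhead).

2,346

Capacity: 2 TB = 2,000,000,000,000 bytes
Per item: 813 MiB = 852,492,288 bytes
⌊2,000,000,000,000 / 852,492,288⌋ = 2,346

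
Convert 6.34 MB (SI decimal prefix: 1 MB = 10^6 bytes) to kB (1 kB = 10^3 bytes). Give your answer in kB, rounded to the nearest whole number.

6.34 MB × 1,000,000 bytes/MB = 6,340,000 bytes
1 kB = 10^3 bytes = 1,000 bytes
6,340,000 / 1,000 = 6,340 kB

6,340 kB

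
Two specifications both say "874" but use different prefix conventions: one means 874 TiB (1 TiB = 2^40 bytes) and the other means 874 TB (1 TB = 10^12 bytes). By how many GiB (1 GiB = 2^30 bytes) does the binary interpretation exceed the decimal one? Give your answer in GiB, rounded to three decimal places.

81,000.070 GiB

874 TiB = 874 × 1,099,511,627,776 = 960,973,162,676,224 bytes
874 TB = 874 × 1,000,000,000,000 = 874,000,000,000,000 bytes
difference = 86,973,162,676,224 bytes
86,973,162,676,224 / 1,073,741,824 = 81,000.070 GiB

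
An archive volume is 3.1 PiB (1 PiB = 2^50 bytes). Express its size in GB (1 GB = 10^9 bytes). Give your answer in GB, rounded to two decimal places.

3.1 PiB = 3.1 × 2^50 bytes = 3,490,289,711,212,134.4 bytes
1 GB = 1,000,000,000 bytes
3,490,289,711,212,134.4 / 1,000,000,000 = 3,490,289.71 GB

3,490,289.71 GB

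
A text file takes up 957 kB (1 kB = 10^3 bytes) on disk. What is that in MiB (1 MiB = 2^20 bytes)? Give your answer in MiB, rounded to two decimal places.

0.91 MiB

957 kB = 957 × 10^3 bytes = 957,000 bytes
1 MiB = 2^20 bytes = 1,048,576 bytes
957,000 / 1,048,576 = 0.91 MiB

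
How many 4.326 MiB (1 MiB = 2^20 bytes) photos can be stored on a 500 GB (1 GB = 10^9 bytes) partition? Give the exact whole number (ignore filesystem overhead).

Capacity: 500 GB = 500,000,000,000 bytes
Per item: 4.326 MiB = 4,536,139.776 bytes
⌊500,000,000,000 / 4,536,139.776⌋ = 110,225

110,225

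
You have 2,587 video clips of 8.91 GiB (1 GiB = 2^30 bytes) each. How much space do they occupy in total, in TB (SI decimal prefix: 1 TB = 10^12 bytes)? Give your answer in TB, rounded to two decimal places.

Total = 2,587 × 8.91 GiB = 23050.17 GiB
= 23050.17 × 1,073,741,824 bytes = 24,749,931,579,310.08 bytes
1 TB = 1,000,000,000,000 bytes
24,749,931,579,310.08 / 1,000,000,000,000 = 24.75 TB

24.75 TB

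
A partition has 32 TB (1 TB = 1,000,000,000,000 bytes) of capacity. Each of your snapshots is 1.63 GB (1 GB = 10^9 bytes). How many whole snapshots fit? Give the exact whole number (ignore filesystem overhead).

19,631

Capacity: 32 TB = 32,000,000,000,000 bytes
Per item: 1.63 GB = 1,630,000,000 bytes
⌊32,000,000,000,000 / 1,630,000,000⌋ = 19,631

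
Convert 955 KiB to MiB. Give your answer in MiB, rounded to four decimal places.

0.9326 MiB

955 KiB × 1,024 bytes/KiB = 977,920 bytes
1 MiB = 2^20 bytes = 1,048,576 bytes
977,920 / 1,048,576 = 0.9326 MiB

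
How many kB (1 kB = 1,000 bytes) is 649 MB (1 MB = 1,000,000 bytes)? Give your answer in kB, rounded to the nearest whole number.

649 MB × 1,000,000 bytes/MB = 649,000,000 bytes
1 kB = 10^3 bytes = 1,000 bytes
649,000,000 / 1,000 = 649,000 kB

649,000 kB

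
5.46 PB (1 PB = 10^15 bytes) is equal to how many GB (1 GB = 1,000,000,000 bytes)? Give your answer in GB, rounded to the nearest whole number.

5.46 PB = 5.46 × 10^15 bytes = 5,460,000,000,000,000 bytes
1 GB = 10^9 bytes = 1,000,000,000 bytes
5,460,000,000,000,000 / 1,000,000,000 = 5,460,000 GB

5,460,000 GB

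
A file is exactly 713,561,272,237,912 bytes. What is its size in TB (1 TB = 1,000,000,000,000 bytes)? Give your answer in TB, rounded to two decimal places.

713.56 TB

713,561,272,237,912 bytes given.
1 TB = 10^12 bytes = 1,000,000,000,000 bytes
713,561,272,237,912 / 1,000,000,000,000 = 713.56 TB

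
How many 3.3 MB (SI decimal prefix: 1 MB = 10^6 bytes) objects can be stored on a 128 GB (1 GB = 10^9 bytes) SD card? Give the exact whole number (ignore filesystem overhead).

38,787

Capacity: 128 GB = 128,000,000,000 bytes
Per item: 3.3 MB = 3,300,000 bytes
⌊128,000,000,000 / 3,300,000⌋ = 38,787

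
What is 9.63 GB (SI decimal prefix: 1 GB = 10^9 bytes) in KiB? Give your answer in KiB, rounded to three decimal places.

9.63 GB = 9.63 × 10^9 bytes = 9,630,000,000 bytes
1 KiB = 1,024 bytes
9,630,000,000 / 1,024 = 9,404,296.875 KiB

9,404,296.875 KiB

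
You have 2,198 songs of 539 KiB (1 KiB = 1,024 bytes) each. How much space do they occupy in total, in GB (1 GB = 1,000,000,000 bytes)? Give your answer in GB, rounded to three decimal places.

1.213 GB

Total = 2,198 × 539 KiB = 1,184,722 KiB
= 1,184,722 × 1,024 bytes = 1,213,155,328 bytes
1 GB = 1,000,000,000 bytes
1,213,155,328 / 1,000,000,000 = 1.213 GB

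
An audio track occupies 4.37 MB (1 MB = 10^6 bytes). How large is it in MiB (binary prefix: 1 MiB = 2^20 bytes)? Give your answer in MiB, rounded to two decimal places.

4.17 MiB

4.37 MB × 1,000,000 bytes/MB = 4,370,000 bytes
1 MiB = 1,048,576 bytes
4,370,000 / 1,048,576 = 4.17 MiB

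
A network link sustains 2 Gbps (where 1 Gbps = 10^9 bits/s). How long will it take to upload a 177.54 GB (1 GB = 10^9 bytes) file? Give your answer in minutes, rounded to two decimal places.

177.54 GB = 177,540,000,000 bytes = 1,420,320,000,000 bits
2 Gbps = 2,000,000,000 bits/s
time = 1,420,320,000,000 / 2,000,000,000 = 710.160 s
710.160 s / 60 = 11.84 minutes

11.84 minutes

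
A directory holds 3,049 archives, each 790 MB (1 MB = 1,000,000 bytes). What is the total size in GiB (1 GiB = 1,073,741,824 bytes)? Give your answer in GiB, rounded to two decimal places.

Total = 3,049 × 790 MB = 2,408,710 MB
= 2,408,710 × 1,000,000 bytes = 2,408,710,000,000 bytes
1 GiB = 1,073,741,824 bytes
2,408,710,000,000 / 1,073,741,824 = 2,243.29 GiB

2,243.29 GiB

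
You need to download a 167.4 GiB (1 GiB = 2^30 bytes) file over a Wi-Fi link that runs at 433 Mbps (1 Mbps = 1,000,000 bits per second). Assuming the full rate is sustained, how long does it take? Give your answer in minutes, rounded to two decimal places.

167.4 GiB = 179,744,381,337.6 bytes = 1,437,955,050,700.8 bits
433 Mbps = 433,000,000 bits/s
time = 1,437,955,050,700.8 / 433,000,000 = 3,320.912 s
3,320.912 s / 60 = 55.35 minutes

55.35 minutes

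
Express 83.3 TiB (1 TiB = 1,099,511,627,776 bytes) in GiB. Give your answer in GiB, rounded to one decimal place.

85,299.2 GiB

83.3 TiB = 83.3 × 2^40 bytes = 91,589,318,593,740.8 bytes
1 GiB = 2^30 bytes = 1,073,741,824 bytes
91,589,318,593,740.8 / 1,073,741,824 = 85,299.2 GiB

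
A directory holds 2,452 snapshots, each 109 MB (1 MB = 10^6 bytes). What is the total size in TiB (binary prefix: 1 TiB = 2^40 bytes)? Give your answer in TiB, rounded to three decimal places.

Total = 2,452 × 109 MB = 267,268 MB
= 267,268 × 1,000,000 bytes = 267,268,000,000 bytes
1 TiB = 1,099,511,627,776 bytes
267,268,000,000 / 1,099,511,627,776 = 0.243 TiB

0.243 TiB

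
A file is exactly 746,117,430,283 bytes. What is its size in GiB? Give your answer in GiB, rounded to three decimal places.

746,117,430,283 bytes given.
1 GiB = 2^30 bytes = 1,073,741,824 bytes
746,117,430,283 / 1,073,741,824 = 694.876 GiB

694.876 GiB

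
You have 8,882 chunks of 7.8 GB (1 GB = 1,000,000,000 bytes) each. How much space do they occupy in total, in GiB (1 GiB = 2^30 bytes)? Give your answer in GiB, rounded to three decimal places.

Total = 8,882 × 7.8 GB = 69279.6 GB
= 69279.6 × 1,000,000,000 bytes = 69,279,600,000,000 bytes
1 GiB = 1,073,741,824 bytes
69,279,600,000,000 / 1,073,741,824 = 64,521.655 GiB

64,521.655 GiB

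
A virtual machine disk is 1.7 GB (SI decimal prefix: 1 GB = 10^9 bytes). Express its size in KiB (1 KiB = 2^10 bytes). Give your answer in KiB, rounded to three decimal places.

1,660,156.250 KiB

1.7 GB = 1.7 × 10^9 bytes = 1,700,000,000 bytes
1 KiB = 1,024 bytes
1,700,000,000 / 1,024 = 1,660,156.250 KiB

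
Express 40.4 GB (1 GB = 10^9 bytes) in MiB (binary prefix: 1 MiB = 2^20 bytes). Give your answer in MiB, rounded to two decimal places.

40.4 GB = 40.4 × 10^9 bytes = 40,400,000,000 bytes
1 MiB = 1,048,576 bytes
40,400,000,000 / 1,048,576 = 38,528.44 MiB

38,528.44 MiB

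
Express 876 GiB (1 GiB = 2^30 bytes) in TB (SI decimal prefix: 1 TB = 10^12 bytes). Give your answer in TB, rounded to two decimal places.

0.94 TB

876 GiB = 876 × 2^30 bytes = 940,597,837,824 bytes
1 TB = 1,000,000,000,000 bytes
940,597,837,824 / 1,000,000,000,000 = 0.94 TB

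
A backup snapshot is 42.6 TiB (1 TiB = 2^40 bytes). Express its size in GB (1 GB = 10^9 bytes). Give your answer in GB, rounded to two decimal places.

46,839.20 GB

42.6 TiB × 1,099,511,627,776 bytes/TiB = 46,839,195,343,257.6 bytes
1 GB = 1,000,000,000 bytes
46,839,195,343,257.6 / 1,000,000,000 = 46,839.20 GB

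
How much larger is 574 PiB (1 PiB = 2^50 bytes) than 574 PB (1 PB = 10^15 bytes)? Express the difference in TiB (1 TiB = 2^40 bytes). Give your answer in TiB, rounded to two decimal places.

574 PiB = 574 × 1,125,899,906,842,624 = 646,266,546,527,666,176 bytes
574 PB = 574 × 1,000,000,000,000,000 = 574,000,000,000,000,000 bytes
difference = 72,266,546,527,666,176 bytes
72,266,546,527,666,176 / 1,099,511,627,776 = 65,726.04 TiB

65,726.04 TiB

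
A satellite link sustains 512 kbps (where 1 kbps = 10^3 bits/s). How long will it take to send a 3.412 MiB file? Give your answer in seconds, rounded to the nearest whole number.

3.412 MiB = 3,577,741.312 bytes = 28,621,930.496 bits
512 kbps = 512,000 bits/s
time = 28,621,930.496 / 512,000 = 56 s

56 seconds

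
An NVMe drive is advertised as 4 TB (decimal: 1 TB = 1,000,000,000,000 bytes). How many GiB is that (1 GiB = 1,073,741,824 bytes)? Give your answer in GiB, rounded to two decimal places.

4 TB × 1,000,000,000,000 bytes/TB = 4,000,000,000,000 bytes
1 GiB = 2^30 bytes = 1,073,741,824 bytes
4,000,000,000,000 / 1,073,741,824 = 3,725.29 GiB

3,725.29 GiB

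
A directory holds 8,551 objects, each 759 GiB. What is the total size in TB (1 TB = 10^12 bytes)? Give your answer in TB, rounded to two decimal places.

Total = 8,551 × 759 GiB = 6,490,209 GiB
= 6,490,209 × 1,073,741,824 bytes = 6,968,808,849,801,216 bytes
1 TB = 1,000,000,000,000 bytes
6,968,808,849,801,216 / 1,000,000,000,000 = 6,968.81 TB

6,968.81 TB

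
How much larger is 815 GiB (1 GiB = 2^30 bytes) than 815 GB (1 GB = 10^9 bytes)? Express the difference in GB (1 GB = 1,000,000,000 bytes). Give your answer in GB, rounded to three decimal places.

815 GiB = 815 × 1,073,741,824 = 875,099,586,560 bytes
815 GB = 815 × 1,000,000,000 = 815,000,000,000 bytes
difference = 60,099,586,560 bytes
60,099,586,560 / 1,000,000,000 = 60.100 GB

60.100 GB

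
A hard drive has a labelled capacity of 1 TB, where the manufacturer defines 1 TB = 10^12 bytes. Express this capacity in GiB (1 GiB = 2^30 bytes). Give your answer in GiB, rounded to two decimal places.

931.32 GiB

1 TB × 1,000,000,000,000 bytes/TB = 1,000,000,000,000 bytes
1 GiB = 2^30 bytes = 1,073,741,824 bytes
1,000,000,000,000 / 1,073,741,824 = 931.32 GiB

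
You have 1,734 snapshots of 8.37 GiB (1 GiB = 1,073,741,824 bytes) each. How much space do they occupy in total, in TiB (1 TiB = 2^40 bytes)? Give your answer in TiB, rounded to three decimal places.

Total = 1,734 × 8.37 GiB = 14513.58 GiB
= 14513.58 × 1,073,741,824 bytes = 15,583,837,861,969.92 bytes
1 TiB = 1,099,511,627,776 bytes
15,583,837,861,969.92 / 1,099,511,627,776 = 14.173 TiB

14.173 TiB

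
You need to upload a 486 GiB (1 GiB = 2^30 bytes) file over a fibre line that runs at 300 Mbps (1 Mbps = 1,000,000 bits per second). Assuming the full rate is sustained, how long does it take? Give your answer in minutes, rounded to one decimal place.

231.9 minutes

486 GiB = 521,838,526,464 bytes = 4,174,708,211,712 bits
300 Mbps = 300,000,000 bits/s
time = 4,174,708,211,712 / 300,000,000 = 13,915.69 s
13,915.69 s / 60 = 231.9 minutes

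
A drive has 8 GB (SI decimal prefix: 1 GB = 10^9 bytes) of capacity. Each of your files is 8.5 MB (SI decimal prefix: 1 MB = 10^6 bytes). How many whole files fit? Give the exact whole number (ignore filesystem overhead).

Capacity: 8 GB = 8,000,000,000 bytes
Per item: 8.5 MB = 8,500,000 bytes
⌊8,000,000,000 / 8,500,000⌋ = 941

941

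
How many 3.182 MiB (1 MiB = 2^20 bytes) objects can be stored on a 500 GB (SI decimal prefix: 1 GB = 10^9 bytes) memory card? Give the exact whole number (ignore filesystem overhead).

149,854

Capacity: 500 GB = 500,000,000,000 bytes
Per item: 3.182 MiB = 3,336,568.832 bytes
⌊500,000,000,000 / 3,336,568.832⌋ = 149,854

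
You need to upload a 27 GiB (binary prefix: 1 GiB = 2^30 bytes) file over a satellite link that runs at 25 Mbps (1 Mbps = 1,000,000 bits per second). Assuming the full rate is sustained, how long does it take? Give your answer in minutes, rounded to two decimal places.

154.62 minutes

27 GiB = 28,991,029,248 bytes = 231,928,233,984 bits
25 Mbps = 25,000,000 bits/s
time = 231,928,233,984 / 25,000,000 = 9,277.129 s
9,277.129 s / 60 = 154.62 minutes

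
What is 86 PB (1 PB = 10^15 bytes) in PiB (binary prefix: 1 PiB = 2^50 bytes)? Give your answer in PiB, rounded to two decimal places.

86 PB × 1,000,000,000,000,000 bytes/PB = 86,000,000,000,000,000 bytes
1 PiB = 1,125,899,906,842,624 bytes
86,000,000,000,000,000 / 1,125,899,906,842,624 = 76.38 PiB

76.38 PiB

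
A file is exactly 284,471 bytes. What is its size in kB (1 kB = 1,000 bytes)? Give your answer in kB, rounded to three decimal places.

284,471 bytes given.
1 kB = 10^3 bytes = 1,000 bytes
284,471 / 1,000 = 284.471 kB

284.471 kB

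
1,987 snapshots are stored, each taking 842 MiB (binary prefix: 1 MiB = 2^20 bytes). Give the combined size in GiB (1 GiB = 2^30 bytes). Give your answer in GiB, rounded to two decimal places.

Total = 1,987 × 842 MiB = 1,673,054 MiB
= 1,673,054 × 1,048,576 bytes = 1,754,324,271,104 bytes
1 GiB = 1,073,741,824 bytes
1,754,324,271,104 / 1,073,741,824 = 1,633.84 GiB

1,633.84 GiB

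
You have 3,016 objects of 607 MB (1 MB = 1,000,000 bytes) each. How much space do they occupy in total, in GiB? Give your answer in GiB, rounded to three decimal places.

Total = 3,016 × 607 MB = 1,830,712 MB
= 1,830,712 × 1,000,000 bytes = 1,830,712,000,000 bytes
1 GiB = 1,073,741,824 bytes
1,830,712,000,000 / 1,073,741,824 = 1,704.983 GiB

1,704.983 GiB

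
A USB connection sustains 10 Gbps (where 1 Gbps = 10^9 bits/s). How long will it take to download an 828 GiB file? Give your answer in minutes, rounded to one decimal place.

828 GiB = 889,058,230,272 bytes = 7,112,465,842,176 bits
10 Gbps = 10,000,000,000 bits/s
time = 7,112,465,842,176 / 10,000,000,000 = 711.25 s
711.25 s / 60 = 11.9 minutes

11.9 minutes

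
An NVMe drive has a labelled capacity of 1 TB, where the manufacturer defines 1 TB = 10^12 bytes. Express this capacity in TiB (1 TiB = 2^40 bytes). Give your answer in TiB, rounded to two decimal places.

0.91 TiB

1 TB = 1 × 10^12 bytes = 1,000,000,000,000 bytes
1 TiB = 2^40 bytes = 1,099,511,627,776 bytes
1,000,000,000,000 / 1,099,511,627,776 = 0.91 TiB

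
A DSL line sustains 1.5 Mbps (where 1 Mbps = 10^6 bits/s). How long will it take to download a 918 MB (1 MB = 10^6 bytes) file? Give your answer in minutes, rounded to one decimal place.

81.6 minutes

918 MB = 918,000,000 bytes = 7,344,000,000 bits
1.5 Mbps = 1,500,000 bits/s
time = 7,344,000,000 / 1,500,000 = 4,896.00 s
4,896.00 s / 60 = 81.6 minutes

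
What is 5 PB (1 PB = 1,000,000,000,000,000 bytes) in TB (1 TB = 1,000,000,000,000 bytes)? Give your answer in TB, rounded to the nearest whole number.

5,000 TB

5 PB × 1,000,000,000,000,000 bytes/PB = 5,000,000,000,000,000 bytes
1 TB = 1,000,000,000,000 bytes
5,000,000,000,000,000 / 1,000,000,000,000 = 5,000 TB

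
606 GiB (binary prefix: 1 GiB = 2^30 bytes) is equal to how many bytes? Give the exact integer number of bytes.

606 × 1,073,741,824 = 650,687,545,344 bytes  (1 GiB = 2^30 bytes)

650,687,545,344 bytes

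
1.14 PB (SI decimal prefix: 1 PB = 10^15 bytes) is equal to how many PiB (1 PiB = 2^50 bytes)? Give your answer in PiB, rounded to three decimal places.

1.14 PB = 1.14 × 10^15 bytes = 1,140,000,000,000,000 bytes
1 PiB = 2^50 bytes = 1,125,899,906,842,624 bytes
1,140,000,000,000,000 / 1,125,899,906,842,624 = 1.013 PiB

1.013 PiB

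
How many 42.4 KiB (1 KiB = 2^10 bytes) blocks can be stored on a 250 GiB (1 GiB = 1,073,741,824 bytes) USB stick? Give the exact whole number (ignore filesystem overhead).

Capacity: 250 GiB = 268,435,456,000 bytes
Per item: 42.4 KiB = 43,417.6 bytes
⌊268,435,456,000 / 43,417.6⌋ = 6,182,641

6,182,641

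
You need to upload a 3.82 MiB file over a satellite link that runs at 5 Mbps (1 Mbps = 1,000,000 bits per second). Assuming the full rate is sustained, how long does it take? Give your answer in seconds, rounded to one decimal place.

3.82 MiB = 4,005,560.32 bytes = 32,044,482.56 bits
5 Mbps = 5,000,000 bits/s
time = 32,044,482.56 / 5,000,000 = 6.4 s

6.4 seconds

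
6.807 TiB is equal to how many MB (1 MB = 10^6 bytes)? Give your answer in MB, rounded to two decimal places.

7,484,375.65 MB

6.807 TiB × 1,099,511,627,776 bytes/TiB = 7,484,375,650,271.232 bytes
1 MB = 1,000,000 bytes
7,484,375,650,271.232 / 1,000,000 = 7,484,375.65 MB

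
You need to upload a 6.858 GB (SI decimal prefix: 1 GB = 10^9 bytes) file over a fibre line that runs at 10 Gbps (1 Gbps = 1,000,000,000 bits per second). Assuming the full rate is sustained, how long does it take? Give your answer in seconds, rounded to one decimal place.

6.858 GB = 6,858,000,000 bytes = 54,864,000,000 bits
10 Gbps = 10,000,000,000 bits/s
time = 54,864,000,000 / 10,000,000,000 = 5.5 s

5.5 seconds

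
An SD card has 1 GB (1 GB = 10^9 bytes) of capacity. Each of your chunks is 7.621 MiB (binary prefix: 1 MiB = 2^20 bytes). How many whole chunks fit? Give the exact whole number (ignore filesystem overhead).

Capacity: 1 GB = 1,000,000,000 bytes
Per item: 7.621 MiB = 7,991,197.696 bytes
⌊1,000,000,000 / 7,991,197.696⌋ = 125

125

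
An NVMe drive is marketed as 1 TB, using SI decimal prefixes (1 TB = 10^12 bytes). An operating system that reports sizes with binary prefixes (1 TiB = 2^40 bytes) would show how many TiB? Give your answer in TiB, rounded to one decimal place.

1 TB = 1 × 10^12 bytes = 1,000,000,000,000 bytes
1 TiB = 2^40 bytes = 1,099,511,627,776 bytes
1,000,000,000,000 / 1,099,511,627,776 = 0.9 TiB

0.9 TiB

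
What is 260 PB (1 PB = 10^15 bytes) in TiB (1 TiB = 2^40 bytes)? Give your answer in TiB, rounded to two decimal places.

260 PB × 1,000,000,000,000,000 bytes/PB = 260,000,000,000,000,000 bytes
1 TiB = 1,099,511,627,776 bytes
260,000,000,000,000,000 / 1,099,511,627,776 = 236,468.62 TiB

236,468.62 TiB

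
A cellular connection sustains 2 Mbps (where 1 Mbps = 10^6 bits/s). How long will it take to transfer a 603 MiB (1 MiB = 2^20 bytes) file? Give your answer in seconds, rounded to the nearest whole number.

2,529 seconds

603 MiB = 632,291,328 bytes = 5,058,330,624 bits
2 Mbps = 2,000,000 bits/s
time = 5,058,330,624 / 2,000,000 = 2,529 s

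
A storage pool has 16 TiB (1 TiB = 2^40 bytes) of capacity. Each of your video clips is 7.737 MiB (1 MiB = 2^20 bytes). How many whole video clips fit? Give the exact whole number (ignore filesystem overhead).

Capacity: 16 TiB = 17,592,186,044,416 bytes
Per item: 7.737 MiB = 8,112,832.512 bytes
⌊17,592,186,044,416 / 8,112,832.512⌋ = 2,168,439

2,168,439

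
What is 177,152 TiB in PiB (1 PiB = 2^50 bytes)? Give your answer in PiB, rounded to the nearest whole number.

173 PiB

177,152 TiB × 1,099,511,627,776 bytes/TiB = 194,780,683,883,773,952 bytes
1 PiB = 2^50 bytes = 1,125,899,906,842,624 bytes
194,780,683,883,773,952 / 1,125,899,906,842,624 = 173 PiB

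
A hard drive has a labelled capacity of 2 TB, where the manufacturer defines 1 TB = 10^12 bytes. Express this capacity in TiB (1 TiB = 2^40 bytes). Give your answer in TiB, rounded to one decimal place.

1.8 TiB

2 TB × 1,000,000,000,000 bytes/TB = 2,000,000,000,000 bytes
1 TiB = 2^40 bytes = 1,099,511,627,776 bytes
2,000,000,000,000 / 1,099,511,627,776 = 1.8 TiB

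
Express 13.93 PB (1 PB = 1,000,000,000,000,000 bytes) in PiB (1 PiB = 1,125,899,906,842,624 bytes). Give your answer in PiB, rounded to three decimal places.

12.372 PiB

13.93 PB = 13.93 × 10^15 bytes = 13,930,000,000,000,000 bytes
1 PiB = 1,125,899,906,842,624 bytes
13,930,000,000,000,000 / 1,125,899,906,842,624 = 12.372 PiB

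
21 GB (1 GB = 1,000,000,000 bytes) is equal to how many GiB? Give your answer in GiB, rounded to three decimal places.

21 GB × 1,000,000,000 bytes/GB = 21,000,000,000 bytes
1 GiB = 2^30 bytes = 1,073,741,824 bytes
21,000,000,000 / 1,073,741,824 = 19.558 GiB

19.558 GiB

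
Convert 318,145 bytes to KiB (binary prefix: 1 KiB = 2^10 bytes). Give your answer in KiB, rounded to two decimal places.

318,145 bytes given.
1 KiB = 1,024 bytes
318,145 / 1,024 = 310.69 KiB

310.69 KiB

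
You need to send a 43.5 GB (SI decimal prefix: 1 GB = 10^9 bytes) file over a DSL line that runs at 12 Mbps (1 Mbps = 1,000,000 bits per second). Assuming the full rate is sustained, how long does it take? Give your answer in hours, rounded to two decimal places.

43.5 GB = 43,500,000,000 bytes = 348,000,000,000 bits
12 Mbps = 12,000,000 bits/s
time = 348,000,000,000 / 12,000,000 = 29,000.0000 s
29,000.0000 s / 3600 = 8.06 hours

8.06 hours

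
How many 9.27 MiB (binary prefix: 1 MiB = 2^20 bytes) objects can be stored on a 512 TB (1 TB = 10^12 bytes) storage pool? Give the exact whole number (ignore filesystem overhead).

Capacity: 512 TB = 512,000,000,000,000 bytes
Per item: 9.27 MiB = 9,720,299.52 bytes
⌊512,000,000,000,000 / 9,720,299.52⌋ = 52,673,274

52,673,274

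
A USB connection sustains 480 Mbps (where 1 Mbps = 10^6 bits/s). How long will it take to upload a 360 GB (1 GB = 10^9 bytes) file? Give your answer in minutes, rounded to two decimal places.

360 GB = 360,000,000,000 bytes = 2,880,000,000,000 bits
480 Mbps = 480,000,000 bits/s
time = 2,880,000,000,000 / 480,000,000 = 6,000.000 s
6,000.000 s / 60 = 100.00 minutes

100.00 minutes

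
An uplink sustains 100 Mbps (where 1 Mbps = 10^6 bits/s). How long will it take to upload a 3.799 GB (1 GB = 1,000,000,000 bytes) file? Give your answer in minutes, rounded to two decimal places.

5.07 minutes

3.799 GB = 3,799,000,000 bytes = 30,392,000,000 bits
100 Mbps = 100,000,000 bits/s
time = 30,392,000,000 / 100,000,000 = 303.920 s
303.920 s / 60 = 5.07 minutes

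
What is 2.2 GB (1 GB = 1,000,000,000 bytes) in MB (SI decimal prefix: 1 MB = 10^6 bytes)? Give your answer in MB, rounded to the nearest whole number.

2.2 GB × 1,000,000,000 bytes/GB = 2,200,000,000 bytes
1 MB = 10^6 bytes = 1,000,000 bytes
2,200,000,000 / 1,000,000 = 2,200 MB

2,200 MB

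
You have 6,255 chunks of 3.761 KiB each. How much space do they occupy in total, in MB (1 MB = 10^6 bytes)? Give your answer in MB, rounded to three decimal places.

24.090 MB

Total = 6,255 × 3.761 KiB = 23525.055 KiB
= 23525.055 × 1,024 bytes = 24,089,656.32 bytes
1 MB = 1,000,000 bytes
24,089,656.32 / 1,000,000 = 24.090 MB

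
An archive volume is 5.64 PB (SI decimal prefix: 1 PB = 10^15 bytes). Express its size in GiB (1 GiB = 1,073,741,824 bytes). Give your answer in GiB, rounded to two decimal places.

5,252,659.32 GiB

5.64 PB × 1,000,000,000,000,000 bytes/PB = 5,640,000,000,000,000 bytes
1 GiB = 1,073,741,824 bytes
5,640,000,000,000,000 / 1,073,741,824 = 5,252,659.32 GiB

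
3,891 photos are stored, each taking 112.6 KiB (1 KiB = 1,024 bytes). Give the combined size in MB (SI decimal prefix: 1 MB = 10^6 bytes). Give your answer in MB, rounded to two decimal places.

Total = 3,891 × 112.6 KiB = 438126.6 KiB
= 438126.6 × 1,024 bytes = 448,641,638.4 bytes
1 MB = 1,000,000 bytes
448,641,638.4 / 1,000,000 = 448.64 MB

448.64 MB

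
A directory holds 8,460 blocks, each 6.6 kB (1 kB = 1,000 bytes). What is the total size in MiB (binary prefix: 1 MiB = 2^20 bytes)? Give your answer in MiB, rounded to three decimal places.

53.249 MiB

Total = 8,460 × 6.6 kB = 55,836 kB
= 55,836 × 1,000 bytes = 55,836,000 bytes
1 MiB = 1,048,576 bytes
55,836,000 / 1,048,576 = 53.249 MiB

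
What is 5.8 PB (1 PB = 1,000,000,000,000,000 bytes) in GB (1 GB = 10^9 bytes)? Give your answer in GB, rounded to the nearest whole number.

5.8 PB × 1,000,000,000,000,000 bytes/PB = 5,800,000,000,000,000 bytes
1 GB = 1,000,000,000 bytes
5,800,000,000,000,000 / 1,000,000,000 = 5,800,000 GB

5,800,000 GB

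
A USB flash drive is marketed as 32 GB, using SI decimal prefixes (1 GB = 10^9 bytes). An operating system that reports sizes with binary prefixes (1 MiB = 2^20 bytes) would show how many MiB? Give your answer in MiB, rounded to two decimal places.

30,517.58 MiB

32 GB = 32 × 10^9 bytes = 32,000,000,000 bytes
1 MiB = 1,048,576 bytes
32,000,000,000 / 1,048,576 = 30,517.58 MiB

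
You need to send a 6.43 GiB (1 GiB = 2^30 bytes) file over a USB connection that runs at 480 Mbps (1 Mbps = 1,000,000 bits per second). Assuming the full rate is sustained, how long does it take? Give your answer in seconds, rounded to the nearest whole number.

6.43 GiB = 6,904,159,928.32 bytes = 55,233,279,426.56 bits
480 Mbps = 480,000,000 bits/s
time = 55,233,279,426.56 / 480,000,000 = 115 s

115 seconds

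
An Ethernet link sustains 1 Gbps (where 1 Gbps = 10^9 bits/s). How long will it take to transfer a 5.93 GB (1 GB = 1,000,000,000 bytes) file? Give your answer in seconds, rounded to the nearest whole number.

47 seconds

5.93 GB = 5,930,000,000 bytes = 47,440,000,000 bits
1 Gbps = 1,000,000,000 bits/s
time = 47,440,000,000 / 1,000,000,000 = 47 s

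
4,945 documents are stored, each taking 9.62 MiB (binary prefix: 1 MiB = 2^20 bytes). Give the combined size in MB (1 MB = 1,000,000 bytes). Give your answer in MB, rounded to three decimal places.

Total = 4,945 × 9.62 MiB = 47570.9 MiB
= 47570.9 × 1,048,576 bytes = 49,881,704,038.4 bytes
1 MB = 1,000,000 bytes
49,881,704,038.4 / 1,000,000 = 49,881.704 MB

49,881.704 MB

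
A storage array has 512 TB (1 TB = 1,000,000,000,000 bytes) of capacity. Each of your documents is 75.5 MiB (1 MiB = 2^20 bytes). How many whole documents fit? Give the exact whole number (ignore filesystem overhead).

Capacity: 512 TB = 512,000,000,000,000 bytes
Per item: 75.5 MiB = 79,167,488 bytes
⌊512,000,000,000,000 / 79,167,488⌋ = 6,467,301

6,467,301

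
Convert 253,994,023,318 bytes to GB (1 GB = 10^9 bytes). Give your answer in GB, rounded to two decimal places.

253.99 GB

253,994,023,318 bytes given.
1 GB = 10^9 bytes = 1,000,000,000 bytes
253,994,023,318 / 1,000,000,000 = 253.99 GB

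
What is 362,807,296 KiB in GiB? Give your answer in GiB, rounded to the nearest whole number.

362,807,296 KiB = 362,807,296 × 2^10 bytes = 371,514,671,104 bytes
1 GiB = 2^30 bytes = 1,073,741,824 bytes
371,514,671,104 / 1,073,741,824 = 346 GiB

346 GiB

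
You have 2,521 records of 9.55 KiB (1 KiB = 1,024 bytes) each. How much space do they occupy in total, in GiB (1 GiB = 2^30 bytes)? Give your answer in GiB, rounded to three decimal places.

Total = 2,521 × 9.55 KiB = 24075.55 KiB
= 24075.55 × 1,024 bytes = 24,653,363.2 bytes
1 GiB = 1,073,741,824 bytes
24,653,363.2 / 1,073,741,824 = 0.023 GiB

0.023 GiB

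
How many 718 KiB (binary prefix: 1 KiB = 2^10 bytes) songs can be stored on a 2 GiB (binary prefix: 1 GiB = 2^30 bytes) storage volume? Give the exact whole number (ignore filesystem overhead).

2,920

Capacity: 2 GiB = 2,147,483,648 bytes
Per item: 718 KiB = 735,232 bytes
⌊2,147,483,648 / 735,232⌋ = 2,920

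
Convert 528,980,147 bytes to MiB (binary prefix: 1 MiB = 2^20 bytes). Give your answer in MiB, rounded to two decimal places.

528,980,147 bytes given.
1 MiB = 1,048,576 bytes
528,980,147 / 1,048,576 = 504.47 MiB

504.47 MiB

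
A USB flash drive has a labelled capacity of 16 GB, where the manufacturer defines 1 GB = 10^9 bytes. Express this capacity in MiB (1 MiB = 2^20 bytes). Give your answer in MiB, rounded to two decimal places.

15,258.79 MiB

16 GB × 1,000,000,000 bytes/GB = 16,000,000,000 bytes
1 MiB = 2^20 bytes = 1,048,576 bytes
16,000,000,000 / 1,048,576 = 15,258.79 MiB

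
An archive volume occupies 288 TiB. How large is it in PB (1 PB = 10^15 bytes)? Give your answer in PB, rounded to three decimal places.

0.317 PB

288 TiB × 1,099,511,627,776 bytes/TiB = 316,659,348,799,488 bytes
1 PB = 1,000,000,000,000,000 bytes
316,659,348,799,488 / 1,000,000,000,000,000 = 0.317 PB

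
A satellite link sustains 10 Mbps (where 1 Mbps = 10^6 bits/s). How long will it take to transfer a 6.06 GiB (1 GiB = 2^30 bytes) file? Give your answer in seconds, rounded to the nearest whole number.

6.06 GiB = 6,506,875,453.44 bytes = 52,055,003,627.52 bits
10 Mbps = 10,000,000 bits/s
time = 52,055,003,627.52 / 10,000,000 = 5,206 s

5,206 seconds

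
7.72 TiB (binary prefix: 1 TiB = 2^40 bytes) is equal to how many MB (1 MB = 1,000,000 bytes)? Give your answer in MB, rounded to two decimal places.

7.72 TiB × 1,099,511,627,776 bytes/TiB = 8,488,229,766,430.72 bytes
1 MB = 10^6 bytes = 1,000,000 bytes
8,488,229,766,430.72 / 1,000,000 = 8,488,229.77 MB

8,488,229.77 MB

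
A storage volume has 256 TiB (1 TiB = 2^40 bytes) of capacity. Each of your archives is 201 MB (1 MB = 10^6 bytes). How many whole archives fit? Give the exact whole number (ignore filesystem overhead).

Capacity: 256 TiB = 281,474,976,710,656 bytes
Per item: 201 MB = 201,000,000 bytes
⌊281,474,976,710,656 / 201,000,000⌋ = 1,400,373

1,400,373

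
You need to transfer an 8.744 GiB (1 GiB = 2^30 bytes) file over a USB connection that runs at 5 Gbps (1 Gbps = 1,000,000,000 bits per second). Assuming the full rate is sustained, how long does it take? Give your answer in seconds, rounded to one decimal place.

8.744 GiB = 9,388,798,509.056 bytes = 75,110,388,072.448 bits
5 Gbps = 5,000,000,000 bits/s
time = 75,110,388,072.448 / 5,000,000,000 = 15.0 s

15.0 seconds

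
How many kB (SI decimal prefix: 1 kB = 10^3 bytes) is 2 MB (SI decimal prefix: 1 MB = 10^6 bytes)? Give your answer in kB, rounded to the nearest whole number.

2 MB × 1,000,000 bytes/MB = 2,000,000 bytes
1 kB = 10^3 bytes = 1,000 bytes
2,000,000 / 1,000 = 2,000 kB

2,000 kB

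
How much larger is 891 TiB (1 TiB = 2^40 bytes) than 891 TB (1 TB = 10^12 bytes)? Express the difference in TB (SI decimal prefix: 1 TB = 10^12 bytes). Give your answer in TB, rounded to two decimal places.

891 TiB = 891 × 1,099,511,627,776 = 979,664,860,348,416 bytes
891 TB = 891 × 1,000,000,000,000 = 891,000,000,000,000 bytes
difference = 88,664,860,348,416 bytes
88,664,860,348,416 / 1,000,000,000,000 = 88.66 TB

88.66 TB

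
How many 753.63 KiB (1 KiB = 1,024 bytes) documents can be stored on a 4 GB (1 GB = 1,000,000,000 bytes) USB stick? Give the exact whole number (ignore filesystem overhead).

Capacity: 4 GB = 4,000,000,000 bytes
Per item: 753.63 KiB = 771,717.12 bytes
⌊4,000,000,000 / 771,717.12⌋ = 5,183

5,183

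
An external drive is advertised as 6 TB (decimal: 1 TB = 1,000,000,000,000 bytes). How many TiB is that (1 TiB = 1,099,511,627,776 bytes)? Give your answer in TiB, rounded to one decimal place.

5.5 TiB

6 TB × 1,000,000,000,000 bytes/TB = 6,000,000,000,000 bytes
1 TiB = 1,099,511,627,776 bytes
6,000,000,000,000 / 1,099,511,627,776 = 5.5 TiB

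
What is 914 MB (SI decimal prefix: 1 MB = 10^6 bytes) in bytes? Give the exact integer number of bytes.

914,000,000 bytes

914 × 1,000,000 = 914,000,000 bytes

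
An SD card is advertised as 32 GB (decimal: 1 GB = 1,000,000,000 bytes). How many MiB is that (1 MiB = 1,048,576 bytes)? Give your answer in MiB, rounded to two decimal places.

32 GB = 32 × 10^9 bytes = 32,000,000,000 bytes
1 MiB = 1,048,576 bytes
32,000,000,000 / 1,048,576 = 30,517.58 MiB

30,517.58 MiB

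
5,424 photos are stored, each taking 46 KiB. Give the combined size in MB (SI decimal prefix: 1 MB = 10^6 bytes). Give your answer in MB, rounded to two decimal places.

Total = 5,424 × 46 KiB = 249,504 KiB
= 249,504 × 1,024 bytes = 255,492,096 bytes
1 MB = 1,000,000 bytes
255,492,096 / 1,000,000 = 255.49 MB

255.49 MB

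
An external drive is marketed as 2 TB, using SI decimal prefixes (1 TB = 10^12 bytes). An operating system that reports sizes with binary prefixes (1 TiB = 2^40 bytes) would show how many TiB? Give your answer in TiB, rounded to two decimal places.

2 TB × 1,000,000,000,000 bytes/TB = 2,000,000,000,000 bytes
1 TiB = 1,099,511,627,776 bytes
2,000,000,000,000 / 1,099,511,627,776 = 1.82 TiB

1.82 TiB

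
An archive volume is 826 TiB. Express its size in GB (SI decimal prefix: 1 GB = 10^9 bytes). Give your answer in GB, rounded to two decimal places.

908,196.60 GB

826 TiB = 826 × 2^40 bytes = 908,196,604,542,976 bytes
1 GB = 1,000,000,000 bytes
908,196,604,542,976 / 1,000,000,000 = 908,196.60 GB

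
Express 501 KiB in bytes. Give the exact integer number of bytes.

501 × 1,024 = 513,024 bytes

513,024 bytes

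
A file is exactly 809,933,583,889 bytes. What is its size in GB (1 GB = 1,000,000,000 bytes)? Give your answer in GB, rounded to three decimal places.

809.934 GB

809,933,583,889 bytes given.
1 GB = 10^9 bytes = 1,000,000,000 bytes
809,933,583,889 / 1,000,000,000 = 809.934 GB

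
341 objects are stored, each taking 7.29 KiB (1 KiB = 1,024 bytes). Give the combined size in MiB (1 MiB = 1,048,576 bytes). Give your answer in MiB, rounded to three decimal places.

Total = 341 × 7.29 KiB = 2485.89 KiB
= 2485.89 × 1,024 bytes = 2,545,551.36 bytes
1 MiB = 1,048,576 bytes
2,545,551.36 / 1,048,576 = 2.428 MiB

2.428 MiB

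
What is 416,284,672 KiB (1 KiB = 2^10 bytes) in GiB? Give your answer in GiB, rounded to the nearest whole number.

416,284,672 KiB = 416,284,672 × 2^10 bytes = 426,275,504,128 bytes
1 GiB = 1,073,741,824 bytes
426,275,504,128 / 1,073,741,824 = 397 GiB

397 GiB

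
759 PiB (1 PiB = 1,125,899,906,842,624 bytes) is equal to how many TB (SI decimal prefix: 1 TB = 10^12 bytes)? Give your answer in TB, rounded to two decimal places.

854,558.03 TB

759 PiB × 1,125,899,906,842,624 bytes/PiB = 854,558,029,293,551,616 bytes
1 TB = 10^12 bytes = 1,000,000,000,000 bytes
854,558,029,293,551,616 / 1,000,000,000,000 = 854,558.03 TB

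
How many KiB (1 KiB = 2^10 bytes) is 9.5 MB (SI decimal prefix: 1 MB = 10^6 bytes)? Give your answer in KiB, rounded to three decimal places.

9.5 MB × 1,000,000 bytes/MB = 9,500,000 bytes
1 KiB = 1,024 bytes
9,500,000 / 1,024 = 9,277.344 KiB

9,277.344 KiB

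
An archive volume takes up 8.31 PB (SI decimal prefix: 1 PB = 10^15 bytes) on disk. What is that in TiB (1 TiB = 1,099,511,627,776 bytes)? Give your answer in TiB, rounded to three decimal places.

7,557.901 TiB

8.31 PB = 8.31 × 10^15 bytes = 8,310,000,000,000,000 bytes
1 TiB = 2^40 bytes = 1,099,511,627,776 bytes
8,310,000,000,000,000 / 1,099,511,627,776 = 7,557.901 TiB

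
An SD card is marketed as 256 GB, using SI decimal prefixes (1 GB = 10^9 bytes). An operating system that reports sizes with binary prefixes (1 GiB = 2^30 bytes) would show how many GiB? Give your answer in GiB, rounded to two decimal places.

238.42 GiB

256 GB × 1,000,000,000 bytes/GB = 256,000,000,000 bytes
1 GiB = 1,073,741,824 bytes
256,000,000,000 / 1,073,741,824 = 238.42 GiB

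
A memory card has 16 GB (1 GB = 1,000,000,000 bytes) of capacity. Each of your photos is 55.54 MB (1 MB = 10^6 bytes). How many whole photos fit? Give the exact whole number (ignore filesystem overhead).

Capacity: 16 GB = 16,000,000,000 bytes
Per item: 55.54 MB = 55,540,000 bytes
⌊16,000,000,000 / 55,540,000⌋ = 288

288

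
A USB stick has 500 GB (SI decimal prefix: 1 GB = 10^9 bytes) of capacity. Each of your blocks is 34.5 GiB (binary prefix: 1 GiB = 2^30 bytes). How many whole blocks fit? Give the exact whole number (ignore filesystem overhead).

13

Capacity: 500 GB = 500,000,000,000 bytes
Per item: 34.5 GiB = 37,044,092,928 bytes
⌊500,000,000,000 / 37,044,092,928⌋ = 13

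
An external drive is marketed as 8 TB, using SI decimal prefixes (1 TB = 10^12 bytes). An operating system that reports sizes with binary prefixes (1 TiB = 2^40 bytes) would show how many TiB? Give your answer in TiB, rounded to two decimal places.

8 TB = 8 × 10^12 bytes = 8,000,000,000,000 bytes
1 TiB = 2^40 bytes = 1,099,511,627,776 bytes
8,000,000,000,000 / 1,099,511,627,776 = 7.28 TiB

7.28 TiB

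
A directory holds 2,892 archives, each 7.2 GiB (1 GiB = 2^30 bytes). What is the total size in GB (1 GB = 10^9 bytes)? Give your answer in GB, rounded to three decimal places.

22,357.882 GB

Total = 2,892 × 7.2 GiB = 20822.4 GiB
= 20822.4 × 1,073,741,824 bytes = 22,357,881,756,057.6 bytes
1 GB = 1,000,000,000 bytes
22,357,881,756,057.6 / 1,000,000,000 = 22,357.882 GB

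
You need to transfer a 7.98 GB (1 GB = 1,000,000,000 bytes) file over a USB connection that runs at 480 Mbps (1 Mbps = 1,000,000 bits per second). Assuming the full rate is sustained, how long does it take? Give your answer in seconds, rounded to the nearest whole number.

7.98 GB = 7,980,000,000 bytes = 63,840,000,000 bits
480 Mbps = 480,000,000 bits/s
time = 63,840,000,000 / 480,000,000 = 133 s

133 seconds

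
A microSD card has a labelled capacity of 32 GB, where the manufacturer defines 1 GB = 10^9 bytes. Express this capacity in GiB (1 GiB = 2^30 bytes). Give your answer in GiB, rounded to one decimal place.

29.8 GiB

32 GB = 32 × 10^9 bytes = 32,000,000,000 bytes
1 GiB = 2^30 bytes = 1,073,741,824 bytes
32,000,000,000 / 1,073,741,824 = 29.8 GiB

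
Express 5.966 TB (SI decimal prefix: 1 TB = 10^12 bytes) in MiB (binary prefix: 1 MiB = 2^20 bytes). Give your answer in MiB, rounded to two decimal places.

5.966 TB × 1,000,000,000,000 bytes/TB = 5,966,000,000,000 bytes
1 MiB = 2^20 bytes = 1,048,576 bytes
5,966,000,000,000 / 1,048,576 = 5,689,620.97 MiB

5,689,620.97 MiB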